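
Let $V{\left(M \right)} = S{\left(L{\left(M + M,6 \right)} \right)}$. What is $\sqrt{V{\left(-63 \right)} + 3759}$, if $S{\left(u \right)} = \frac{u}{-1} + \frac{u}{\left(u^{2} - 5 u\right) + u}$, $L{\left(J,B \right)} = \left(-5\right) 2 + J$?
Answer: $\frac{\sqrt{19085465}}{70} \approx 62.41$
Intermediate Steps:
$L{\left(J,B \right)} = -10 + J$
$S{\left(u \right)} = - u + \frac{u}{u^{2} - 4 u}$ ($S{\left(u \right)} = u \left(-1\right) + \frac{u}{u^{2} - 4 u} = - u + \frac{u}{u^{2} - 4 u}$)
$V{\left(M \right)} = \frac{-39 - \left(-10 + 2 M\right)^{2} + 8 M}{-14 + 2 M}$ ($V{\left(M \right)} = \frac{1 - \left(-10 + \left(M + M\right)\right)^{2} + 4 \left(-10 + \left(M + M\right)\right)}{-4 + \left(-10 + \left(M + M\right)\right)} = \frac{1 - \left(-10 + 2 M\right)^{2} + 4 \left(-10 + 2 M\right)}{-4 + \left(-10 + 2 M\right)} = \frac{1 - \left(-10 + 2 M\right)^{2} + \left(-40 + 8 M\right)}{-14 + 2 M} = \frac{-39 - \left(-10 + 2 M\right)^{2} + 8 M}{-14 + 2 M}$)
$\sqrt{V{\left(-63 \right)} + 3759} = \sqrt{\frac{-139 - 4 \left(-63\right)^{2} + 48 \left(-63\right)}{2 \left(-7 - 63\right)} + 3759} = \sqrt{\frac{-139 - 15876 - 3024}{2 \left(-70\right)} + 3759} = \sqrt{\frac{1}{2} \left(- \frac{1}{70}\right) \left(-139 - 15876 - 3024\right) + 3759} = \sqrt{\frac{1}{2} \left(- \frac{1}{70}\right) \left(-19039\right) + 3759} = \sqrt{\frac{19039}{140} + 3759} = \sqrt{\frac{545299}{140}} = \frac{\sqrt{19085465}}{70}$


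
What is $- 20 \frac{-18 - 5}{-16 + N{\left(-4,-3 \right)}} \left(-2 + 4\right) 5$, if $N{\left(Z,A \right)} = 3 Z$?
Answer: $- \frac{1150}{7} \approx -164.29$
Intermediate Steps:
$- 20 \frac{-18 - 5}{-16 + N{\left(-4,-3 \right)}} \left(-2 + 4\right) 5 = - 20 \frac{-18 - 5}{-16 + 3 \left(-4\right)} \left(-2 + 4\right) 5 = - 20 \left(- \frac{23}{-16 - 12}\right) 2 \cdot 5 = - 20 \left(- \frac{23}{-28}\right) 10 = - 20 \left(\left(-23\right) \left(- \frac{1}{28}\right)\right) 10 = \left(-20\right) \frac{23}{28} \cdot 10 = \left(- \frac{115}{7}\right) 10 = - \frac{1150}{7}$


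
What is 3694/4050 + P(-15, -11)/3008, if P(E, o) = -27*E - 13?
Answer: 793697/761400 ≈ 1.0424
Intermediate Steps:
P(E, o) = -13 - 27*E
3694/4050 + P(-15, -11)/3008 = 3694/4050 + (-13 - 27*(-15))/3008 = 3694*(1/4050) + (-13 + 405)*(1/3008) = 1847/2025 + 392*(1/3008) = 1847/2025 + 49/376 = 793697/761400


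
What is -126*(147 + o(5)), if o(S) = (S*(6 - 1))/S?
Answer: -19152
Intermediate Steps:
o(S) = 5 (o(S) = (S*5)/S = (5*S)/S = 5)
-126*(147 + o(5)) = -126*(147 + 5) = -126*152 = -19152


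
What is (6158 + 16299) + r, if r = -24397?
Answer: -1940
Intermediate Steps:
(6158 + 16299) + r = (6158 + 16299) - 24397 = 22457 - 24397 = -1940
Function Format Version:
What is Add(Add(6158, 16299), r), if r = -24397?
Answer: -1940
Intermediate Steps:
Add(Add(6158, 16299), r) = Add(Add(6158, 16299), -24397) = Add(22457, -24397) = -1940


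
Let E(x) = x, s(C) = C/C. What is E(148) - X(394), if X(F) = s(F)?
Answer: 147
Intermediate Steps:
s(C) = 1
X(F) = 1
E(148) - X(394) = 148 - 1*1 = 148 - 1 = 147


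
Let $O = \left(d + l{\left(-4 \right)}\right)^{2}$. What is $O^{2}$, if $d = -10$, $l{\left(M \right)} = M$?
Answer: $38416$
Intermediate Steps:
$O = 196$ ($O = \left(-10 - 4\right)^{2} = \left(-14\right)^{2} = 196$)
$O^{2} = 196^{2} = 38416$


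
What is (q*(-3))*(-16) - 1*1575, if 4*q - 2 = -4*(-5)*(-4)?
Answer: -2511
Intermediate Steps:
q = -39/2 (q = ½ + (-4*(-5)*(-4))/4 = ½ + (20*(-4))/4 = ½ + (¼)*(-80) = ½ - 20 = -39/2 ≈ -19.500)
(q*(-3))*(-16) - 1*1575 = -39/2*(-3)*(-16) - 1*1575 = (117/2)*(-16) - 1575 = -936 - 1575 = -2511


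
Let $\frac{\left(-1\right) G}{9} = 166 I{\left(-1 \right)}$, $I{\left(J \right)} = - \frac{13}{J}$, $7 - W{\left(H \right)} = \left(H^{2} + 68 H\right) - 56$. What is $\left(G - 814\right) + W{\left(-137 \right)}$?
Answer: $-29626$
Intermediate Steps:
$W{\left(H \right)} = 63 - H^{2} - 68 H$ ($W{\left(H \right)} = 7 - \left(\left(H^{2} + 68 H\right) - 56\right) = 7 - \left(-56 + H^{2} + 68 H\right) = 63 - H^{2} - 68 H$)
$G = -19422$ ($G = - 9 \cdot 166 \left(- \frac{13}{-1}\right) = - 9 \cdot 166 \left(\left(-13\right) \left(-1\right)\right) = - 9 \cdot 166 \cdot 13 = \left(-9\right) 2158 = -19422$)
$\left(G - 814\right) + W{\left(-137 \right)} = \left(-19422 - 814\right) - 9390 = -20236 + \left(63 - 18769 + 9316\right) = -20236 - 9390 = -29626$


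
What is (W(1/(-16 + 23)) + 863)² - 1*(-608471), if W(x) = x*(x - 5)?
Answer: 3246254880/2401 ≈ 1.3520e+6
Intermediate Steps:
W(x) = x*(-5 + x)
(W(1/(-16 + 23)) + 863)² - 1*(-608471) = ((-5 + 1/(-16 + 23))/(-16 + 23) + 863)² - 1*(-608471) = ((-5 + 1/7)/7 + 863)² + 608471 = ((-5 + ⅐)/7 + 863)² + 608471 = ((⅐)*(-34/7) + 863)² + 608471 = (-34/49 + 863)² + 608471 = (42253/49)² + 608471 = 1785316009/2401 + 608471 = 3246254880/2401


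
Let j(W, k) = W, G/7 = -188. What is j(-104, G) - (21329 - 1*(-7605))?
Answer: -29038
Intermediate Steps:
G = -1316 (G = 7*(-188) = -1316)
j(-104, G) - (21329 - 1*(-7605)) = -104 - (21329 - 1*(-7605)) = -104 - (21329 + 7605) = -104 - 1*28934 = -104 - 28934 = -29038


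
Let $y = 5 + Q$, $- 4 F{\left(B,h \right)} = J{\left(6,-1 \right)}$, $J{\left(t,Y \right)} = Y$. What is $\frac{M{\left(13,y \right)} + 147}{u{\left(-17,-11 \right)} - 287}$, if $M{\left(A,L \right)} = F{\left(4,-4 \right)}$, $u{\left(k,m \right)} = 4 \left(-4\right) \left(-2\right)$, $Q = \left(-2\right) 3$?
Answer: $- \frac{589}{1020} \approx -0.57745$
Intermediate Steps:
$Q = -6$
$F{\left(B,h \right)} = \frac{1}{4}$ ($F{\left(B,h \right)} = \left(- \frac{1}{4}\right) \left(-1\right) = \frac{1}{4}$)
$y = -1$ ($y = 5 - 6 = -1$)
$u{\left(k,m \right)} = 32$ ($u{\left(k,m \right)} = \left(-16\right) \left(-2\right) = 32$)
$M{\left(A,L \right)} = \frac{1}{4}$
$\frac{M{\left(13,y \right)} + 147}{u{\left(-17,-11 \right)} - 287} = \frac{\frac{1}{4} + 147}{32 - 287} = \frac{589}{4 \left(-255\right)} = \frac{589}{4} \left(- \frac{1}{255}\right) = - \frac{589}{1020}$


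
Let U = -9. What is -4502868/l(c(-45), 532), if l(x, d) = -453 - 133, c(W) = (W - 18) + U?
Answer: 2251434/293 ≈ 7684.1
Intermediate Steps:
c(W) = -27 + W (c(W) = (W - 18) - 9 = (-18 + W) - 9 = -27 + W)
l(x, d) = -586
-4502868/l(c(-45), 532) = -4502868/(-586) = -4502868*(-1/586) = 2251434/293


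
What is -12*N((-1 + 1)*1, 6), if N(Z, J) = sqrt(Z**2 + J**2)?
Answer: -72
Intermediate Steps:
N(Z, J) = sqrt(J**2 + Z**2)
-12*N((-1 + 1)*1, 6) = -12*sqrt(6**2 + ((-1 + 1)*1)**2) = -12*sqrt(36 + (0*1)**2) = -12*sqrt(36 + 0**2) = -12*sqrt(36 + 0) = -12*sqrt(36) = -12*6 = -72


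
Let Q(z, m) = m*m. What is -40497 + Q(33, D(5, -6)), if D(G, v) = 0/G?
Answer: -40497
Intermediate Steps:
D(G, v) = 0
Q(z, m) = m**2
-40497 + Q(33, D(5, -6)) = -40497 + 0**2 = -40497 + 0 = -40497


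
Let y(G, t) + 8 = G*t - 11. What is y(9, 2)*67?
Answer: -67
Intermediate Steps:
y(G, t) = -19 + G*t (y(G, t) = -8 + (G*t - 11) = -8 + (-11 + G*t) = -19 + G*t)
y(9, 2)*67 = (-19 + 9*2)*67 = (-19 + 18)*67 = -1*67 = -67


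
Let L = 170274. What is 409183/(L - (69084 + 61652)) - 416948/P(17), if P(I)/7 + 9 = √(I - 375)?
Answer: 21375004225/17357182 + 59564*I*√358/439 ≈ 1231.5 + 2567.2*I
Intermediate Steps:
P(I) = -63 + 7*√(-375 + I) (P(I) = -63 + 7*√(I - 375) = -63 + 7*√(-375 + I))
409183/(L - (69084 + 61652)) - 416948/P(17) = 409183/(170274 - (69084 + 61652)) - 416948/(-63 + 7*√(-375 + 17)) = 409183/(170274 - 1*130736) - 416948/(-63 + 7*√(-358)) = 409183/(170274 - 130736) - 416948/(-63 + 7*(I*√358)) = 409183/39538 - 416948/(-63 + 7*I*√358)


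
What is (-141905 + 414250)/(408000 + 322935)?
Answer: 54469/146187 ≈ 0.37260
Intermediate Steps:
(-141905 + 414250)/(408000 + 322935) = 272345/730935 = 272345*(1/730935) = 54469/146187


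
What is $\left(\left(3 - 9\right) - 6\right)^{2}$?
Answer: $144$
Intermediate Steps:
$\left(\left(3 - 9\right) - 6\right)^{2} = \left(-6 - 6\right)^{2} = \left(-12\right)^{2} = 144$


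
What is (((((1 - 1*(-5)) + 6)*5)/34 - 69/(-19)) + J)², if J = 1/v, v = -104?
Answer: 32742540601/1128422464 ≈ 29.016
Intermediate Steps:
J = -1/104 (J = 1/(-104) = -1/104 ≈ -0.0096154)
(((((1 - 1*(-5)) + 6)*5)/34 - 69/(-19)) + J)² = (((((1 - 1*(-5)) + 6)*5)/34 - 69/(-19)) - 1/104)² = (((((1 + 5) + 6)*5)*(1/34) - 69*(-1/19)) - 1/104)² = ((((6 + 6)*5)*(1/34) + 69/19) - 1/104)² = (((12*5)*(1/34) + 69/19) - 1/104)² = ((60*(1/34) + 69/19) - 1/104)² = ((30/17 + 69/19) - 1/104)² = (1743/323 - 1/104)² = (180949/33592)² = 32742540601/1128422464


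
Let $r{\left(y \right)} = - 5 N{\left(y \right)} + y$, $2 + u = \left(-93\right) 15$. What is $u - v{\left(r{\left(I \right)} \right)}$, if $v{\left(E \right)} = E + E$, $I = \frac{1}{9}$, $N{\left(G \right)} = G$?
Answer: $- \frac{12565}{9} \approx -1396.1$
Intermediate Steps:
$I = \frac{1}{9} \approx 0.11111$
$u = -1397$ ($u = -2 - 1395 = -1397$)
$r{\left(y \right)} = - 4 y$ ($r{\left(y \right)} = - 5 y + y = - 4 y$)
$v{\left(E \right)} = 2 E$
$u - v{\left(r{\left(I \right)} \right)} = -1397 - 2 \left(\left(-4\right) \frac{1}{9}\right) = -1397 - 2 \left(- \frac{4}{9}\right) = -1397 - - \frac{8}{9} = -1397 + \frac{8}{9} = - \frac{12565}{9}$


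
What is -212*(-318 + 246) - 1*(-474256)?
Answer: 489520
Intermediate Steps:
-212*(-318 + 246) - 1*(-474256) = -212*(-72) + 474256 = 15264 + 474256 = 489520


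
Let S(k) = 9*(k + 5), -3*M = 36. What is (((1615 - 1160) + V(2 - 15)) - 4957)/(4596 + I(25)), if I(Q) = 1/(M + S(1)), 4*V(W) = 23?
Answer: -377685/386066 ≈ -0.97829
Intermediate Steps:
M = -12 (M = -1/3*36 = -12)
S(k) = 45 + 9*k (S(k) = 9*(5 + k) = 45 + 9*k)
V(W) = 23/4 (V(W) = (1/4)*23 = 23/4)
I(Q) = 1/42 (I(Q) = 1/(-12 + (45 + 9*1)) = 1/(-12 + (45 + 9)) = 1/(-12 + 54) = 1/42)
(((1615 - 1160) + V(2 - 15)) - 4957)/(4596 + I(25)) = (((1615 - 1160) + 23/4) - 4957)/(4596 + 1/42) = ((455 + 23/4) - 4957)/(193033/42) = (1843/4 - 4957)*(42/193033) = -17985/4*42/193033 = -377685/386066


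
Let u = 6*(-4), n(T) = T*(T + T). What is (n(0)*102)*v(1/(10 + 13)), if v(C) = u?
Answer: 0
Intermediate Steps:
n(T) = 2*T² (n(T) = T*(2*T) = 2*T²)
u = -24
v(C) = -24
(n(0)*102)*v(1/(10 + 13)) = ((2*0²)*102)*(-24) = ((2*0)*102)*(-24) = (0*102)*(-24) = 0*(-24) = 0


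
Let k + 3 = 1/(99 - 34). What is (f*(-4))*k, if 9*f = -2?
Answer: -1552/585 ≈ -2.6530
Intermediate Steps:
f = -2/9 (f = (1/9)*(-2) = -2/9 ≈ -0.22222)
k = -194/65 (k = -3 + 1/(99 - 34) = -3 + 1/65 = -194/65 ≈ -2.9846)
(f*(-4))*k = -2/9*(-4)*(-194/65) = (8/9)*(-194/65) = -1552/585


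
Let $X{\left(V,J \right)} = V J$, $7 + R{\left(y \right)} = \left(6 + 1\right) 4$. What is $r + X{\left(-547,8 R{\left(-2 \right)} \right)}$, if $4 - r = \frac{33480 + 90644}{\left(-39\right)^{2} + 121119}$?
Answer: $- \frac{402491393}{4380} \approx -91893.0$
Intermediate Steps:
$R{\left(y \right)} = 21$ ($R{\left(y \right)} = -7 + \left(6 + 1\right) 4 = -7 + 7 \cdot 4 = -7 + 28 = 21$)
$r = \frac{13087}{4380}$ ($r = 4 - \frac{33480 + 90644}{\left(-39\right)^{2} + 121119} = 4 - \frac{124124}{1521 + 121119} = 4 - \frac{124124}{122640} = 4 - 124124 \cdot \frac{1}{122640} = 4 - \frac{4433}{4380} = \frac{13087}{4380} \approx 2.9879$)
$X{\left(V,J \right)} = J V$
$r + X{\left(-547,8 R{\left(-2 \right)} \right)} = \frac{13087}{4380} + 8 \cdot 21 \left(-547\right) = \frac{13087}{4380} + 168 \left(-547\right) = \frac{13087}{4380} - 91896 = - \frac{402491393}{4380}$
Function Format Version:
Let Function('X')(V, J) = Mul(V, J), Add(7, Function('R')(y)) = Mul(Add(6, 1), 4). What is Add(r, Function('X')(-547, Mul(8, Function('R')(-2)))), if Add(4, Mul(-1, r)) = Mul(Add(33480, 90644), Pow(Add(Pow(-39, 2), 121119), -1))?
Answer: Rational(-402491393, 4380) ≈ -91893.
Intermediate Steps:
Function('R')(y) = 21 (Function('R')(y) = Add(-7, Mul(Add(6, 1), 4)) = Add(-7, Mul(7, 4)) = Add(-7, 28) = 21)
r = Rational(13087, 4380) (r = Add(4, Mul(-1, Mul(Add(33480, 90644), Pow(Add(Pow(-39, 2), 121119), -1)))) = Add(4, Mul(-1, Mul(124124, Pow(Add(1521, 121119), -1)))) = Add(4, Mul(-1, Mul(124124, Pow(122640, -1)))) = Add(4, Mul(-1, Mul(124124, Rational(1, 122640)))) = Add(4, Mul(-1, Rational(4433, 4380))) = Add(4, Rational(-4433, 4380)) = Rational(13087, 4380) ≈ 2.9879)
Function('X')(V, J) = Mul(J, V)
Add(r, Function('X')(-547, Mul(8, Function('R')(-2)))) = Add(Rational(13087, 4380), Mul(Mul(8, 21), -547)) = Add(Rational(13087, 4380), Mul(168, -547)) = Add(Rational(13087, 4380), -91896) = Rational(-402491393, 4380)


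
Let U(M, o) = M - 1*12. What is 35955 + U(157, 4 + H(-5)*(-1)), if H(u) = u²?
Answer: 36100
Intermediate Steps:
U(M, o) = -12 + M (U(M, o) = M - 12 = -12 + M)
35955 + U(157, 4 + H(-5)*(-1)) = 35955 + (-12 + 157) = 35955 + 145 = 36100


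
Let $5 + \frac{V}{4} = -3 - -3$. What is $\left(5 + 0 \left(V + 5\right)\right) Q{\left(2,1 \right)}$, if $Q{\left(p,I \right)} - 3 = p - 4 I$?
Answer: $5$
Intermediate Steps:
$V = -20$ ($V = -20 + 4 \left(-3 - -3\right) = -20 + 4 \left(-3 + 3\right) = -20 + 4 \cdot 0 = -20 + 0 = -20$)
$Q{\left(p,I \right)} = 3 + p - 4 I$ ($Q{\left(p,I \right)} = 3 - \left(- p + 4 I\right) = 3 + p - 4 I$)
$\left(5 + 0 \left(V + 5\right)\right) Q{\left(2,1 \right)} = \left(5 + 0 \left(-20 + 5\right)\right) \left(3 + 2 - 4\right) = \left(5 + 0 \left(-15\right)\right) \left(3 + 2 - 4\right) = \left(5 + 0\right) 1 = 5 \cdot 1 = 5$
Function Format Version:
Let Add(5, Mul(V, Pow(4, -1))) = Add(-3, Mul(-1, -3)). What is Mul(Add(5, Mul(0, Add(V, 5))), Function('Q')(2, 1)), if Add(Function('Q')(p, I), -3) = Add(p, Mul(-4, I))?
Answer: 5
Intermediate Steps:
V = -20 (V = Add(-20, Mul(4, Add(-3, Mul(-1, -3)))) = Add(-20, Mul(4, Add(-3, 3))) = Add(-20, Mul(4, 0)) = Add(-20, 0) = -20)
Function('Q')(p, I) = Add(3, p, Mul(-4, I)) (Function('Q')(p, I) = Add(3, Add(p, Mul(-4, I))) = Add(3, p, Mul(-4, I)))
Mul(Add(5, Mul(0, Add(V, 5))), Function('Q')(2, 1)) = Mul(Add(5, Mul(0, Add(-20, 5))), Add(3, 2, Mul(-4, 1))) = Mul(Add(5, Mul(0, -15)), Add(3, 2, -4)) = Mul(Add(5, 0), 1) = Mul(5, 1) = 5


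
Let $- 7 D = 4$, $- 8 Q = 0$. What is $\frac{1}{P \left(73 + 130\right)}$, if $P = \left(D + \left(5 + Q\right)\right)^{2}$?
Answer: $\frac{7}{27869} \approx 0.00025117$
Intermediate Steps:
$Q = 0$ ($Q = \left(- \frac{1}{8}\right) 0 = 0$)
$D = - \frac{4}{7}$ ($D = \left(- \frac{1}{7}\right) 4 = - \frac{4}{7} \approx -0.57143$)
$P = \frac{961}{49}$ ($P = \left(- \frac{4}{7} + \left(5 + 0\right)\right)^{2} = \left(- \frac{4}{7} + 5\right)^{2} = \left(\frac{31}{7}\right)^{2} = \frac{961}{49} \approx 19.612$)
$\frac{1}{P \left(73 + 130\right)} = \frac{1}{\frac{961}{49} \left(73 + 130\right)} = \frac{1}{\frac{961}{49} \cdot 203} = \frac{1}{\frac{27869}{7}} = \frac{7}{27869}$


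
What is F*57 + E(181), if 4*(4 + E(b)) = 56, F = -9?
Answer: -503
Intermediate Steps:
E(b) = 10 (E(b) = -4 + (¼)*56 = -4 + 14 = 10)
F*57 + E(181) = -9*57 + 10 = -513 + 10 = -503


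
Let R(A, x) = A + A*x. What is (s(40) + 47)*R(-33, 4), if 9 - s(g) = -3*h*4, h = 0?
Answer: -9240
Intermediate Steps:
s(g) = 9 (s(g) = 9 - (-3*0)*4 = 9 - 0*4 = 9 - 1*0 = 9 + 0 = 9)
(s(40) + 47)*R(-33, 4) = (9 + 47)*(-33*(1 + 4)) = 56*(-33*5) = 56*(-165) = -9240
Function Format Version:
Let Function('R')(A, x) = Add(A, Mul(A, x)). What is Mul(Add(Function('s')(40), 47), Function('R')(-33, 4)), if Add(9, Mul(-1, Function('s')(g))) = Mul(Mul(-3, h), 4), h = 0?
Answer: -9240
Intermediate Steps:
Function('s')(g) = 9 (Function('s')(g) = Add(9, Mul(-1, Mul(Mul(-3, 0), 4))) = Add(9, Mul(-1, Mul(0, 4))) = Add(9, Mul(-1, 0)) = Add(9, 0) = 9)
Mul(Add(Function('s')(40), 47), Function('R')(-33, 4)) = Mul(Add(9, 47), Mul(-33, Add(1, 4))) = Mul(56, Mul(-33, 5)) = Mul(56, -165) = -9240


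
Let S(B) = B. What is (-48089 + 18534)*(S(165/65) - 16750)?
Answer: 6434625935/13 ≈ 4.9497e+8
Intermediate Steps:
(-48089 + 18534)*(S(165/65) - 16750) = (-48089 + 18534)*(165/65 - 16750) = -29555*(165*(1/65) - 16750) = -29555*(33/13 - 16750) = -29555*(-217717/13) = 6434625935/13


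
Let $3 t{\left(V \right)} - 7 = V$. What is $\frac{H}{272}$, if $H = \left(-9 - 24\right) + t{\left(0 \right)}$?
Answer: $- \frac{23}{204} \approx -0.11275$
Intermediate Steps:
$t{\left(V \right)} = \frac{7}{3} + \frac{V}{3}$
$H = - \frac{92}{3}$ ($H = \left(-9 - 24\right) + \left(\frac{7}{3} + \frac{1}{3} \cdot 0\right) = -33 + \left(\frac{7}{3} + 0\right) = -33 + \frac{7}{3} = - \frac{92}{3} \approx -30.667$)
$\frac{H}{272} = \frac{1}{272} \left(- \frac{92}{3}\right) = - \frac{23}{204}$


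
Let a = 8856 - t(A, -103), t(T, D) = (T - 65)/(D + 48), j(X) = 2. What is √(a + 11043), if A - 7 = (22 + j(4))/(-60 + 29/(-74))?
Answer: √1202137560027965/245795 ≈ 141.06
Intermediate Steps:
A = 29507/4469 (A = 7 + (22 + 2)/(-60 + 29/(-74)) = 7 + 24/(-60 + 29*(-1/74)) = 7 + 24/(-60 - 29/74) = 7 + 24/(-4469/74) = 7 + 24*(-74/4469) = 7 - 1776/4469 = 29507/4469 ≈ 6.6026)
t(T, D) = (-65 + T)/(48 + D)
a = 2176499542/245795 (a = 8856 - (-65 + 29507/4469)/(48 - 103) = 8856 - (-260978)/((-55)*4469) = 8856 - (-1)*(-260978)/(55*4469) = 8856 - 1*260978/245795 = 8856 - 260978/245795 = 2176499542/245795 ≈ 8854.9)
√(a + 11043) = √(2176499542/245795 + 11043) = √(4890813727/245795) = √1202137560027965/245795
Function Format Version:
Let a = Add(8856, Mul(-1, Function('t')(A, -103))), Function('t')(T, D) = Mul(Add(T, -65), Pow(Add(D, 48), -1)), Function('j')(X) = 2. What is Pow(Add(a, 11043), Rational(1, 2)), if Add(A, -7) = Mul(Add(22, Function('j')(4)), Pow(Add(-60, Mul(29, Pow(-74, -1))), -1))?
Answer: Mul(Rational(1, 245795), Pow(1202137560027965, Rational(1, 2))) ≈ 141.06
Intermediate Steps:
A = Rational(29507, 4469) (A = Add(7, Mul(Add(22, 2), Pow(Add(-60, Mul(29, Pow(-74, -1))), -1))) = Add(7, Mul(24, Pow(Add(-60, Mul(29, Rational(-1, 74))), -1))) = Add(7, Mul(24, Pow(Add(-60, Rational(-29, 74)), -1))) = Add(7, Mul(24, Pow(Rational(-4469, 74), -1))) = Add(7, Mul(24, Rational(-74, 4469))) = Add(7, Rational(-1776, 4469)) = Rational(29507, 4469) ≈ 6.6026)
Function('t')(T, D) = Mul(Pow(Add(48, D), -1), Add(-65, T)) (Function('t')(T, D) = Mul(Add(-65, T), Pow(Add(48, D), -1)) = Mul(Pow(Add(48, D), -1), Add(-65, T)))
a = Rational(2176499542, 245795) (a = Add(8856, Mul(-1, Mul(Pow(Add(48, -103), -1), Add(-65, Rational(29507, 4469))))) = Add(8856, Mul(-1, Mul(Pow(-55, -1), Rational(-260978, 4469)))) = Add(8856, Mul(-1, Mul(Rational(-1, 55), Rational(-260978, 4469)))) = Add(8856, Mul(-1, Rational(260978, 245795))) = Add(8856, Rational(-260978, 245795)) = Rational(2176499542, 245795) ≈ 8854.9)
Pow(Add(a, 11043), Rational(1, 2)) = Pow(Add(Rational(2176499542, 245795), 11043), Rational(1, 2)) = Pow(Rational(4890813727, 245795), Rational(1, 2)) = Mul(Rational(1, 245795), Pow(1202137560027965, Rational(1, 2)))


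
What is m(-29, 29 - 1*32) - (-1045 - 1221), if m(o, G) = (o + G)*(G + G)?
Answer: 2458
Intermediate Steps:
m(o, G) = 2*G*(G + o) (m(o, G) = (G + o)*(2*G) = 2*G*(G + o))
m(-29, 29 - 1*32) - (-1045 - 1221) = 2*(29 - 1*32)*((29 - 1*32) - 29) - (-1045 - 1221) = 2*(29 - 32)*((29 - 32) - 29) - 1*(-2266) = 2*(-3)*(-3 - 29) + 2266 = 2*(-3)*(-32) + 2266 = 192 + 2266 = 2458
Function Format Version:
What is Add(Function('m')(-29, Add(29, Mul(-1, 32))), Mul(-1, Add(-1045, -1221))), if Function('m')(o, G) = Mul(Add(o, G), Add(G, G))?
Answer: 2458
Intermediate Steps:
Function('m')(o, G) = Mul(2, G, Add(G, o)) (Function('m')(o, G) = Mul(Add(G, o), Mul(2, G)) = Mul(2, G, Add(G, o)))
Add(Function('m')(-29, Add(29, Mul(-1, 32))), Mul(-1, Add(-1045, -1221))) = Add(Mul(2, Add(29, Mul(-1, 32)), Add(Add(29, Mul(-1, 32)), -29)), Mul(-1, Add(-1045, -1221))) = Add(Mul(2, Add(29, -32), Add(Add(29, -32), -29)), Mul(-1, -2266)) = Add(Mul(2, -3, Add(-3, -29)), 2266) = Add(Mul(2, -3, -32), 2266) = Add(192, 2266) = 2458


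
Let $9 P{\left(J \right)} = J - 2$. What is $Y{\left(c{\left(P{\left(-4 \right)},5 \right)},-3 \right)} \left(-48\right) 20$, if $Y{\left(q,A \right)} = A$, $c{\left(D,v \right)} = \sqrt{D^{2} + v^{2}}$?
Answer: $2880$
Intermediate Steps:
$P{\left(J \right)} = - \frac{2}{9} + \frac{J}{9}$ ($P{\left(J \right)} = \frac{J - 2}{9} = \frac{-2 + J}{9} = - \frac{2}{9} + \frac{J}{9}$)
$Y{\left(c{\left(P{\left(-4 \right)},5 \right)},-3 \right)} \left(-48\right) 20 = \left(-3\right) \left(-48\right) 20 = 144 \cdot 20 = 2880$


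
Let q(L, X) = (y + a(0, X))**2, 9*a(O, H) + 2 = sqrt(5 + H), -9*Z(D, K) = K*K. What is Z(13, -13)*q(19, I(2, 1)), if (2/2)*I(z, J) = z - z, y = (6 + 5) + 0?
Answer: -176774/81 - 32786*sqrt(5)/729 ≈ -2283.0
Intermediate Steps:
Z(D, K) = -K**2/9 (Z(D, K) = -K*K/9 = -K**2/9)
a(O, H) = -2/9 + sqrt(5 + H)/9
y = 11 (y = 11 + 0 = 11)
I(z, J) = 0 (I(z, J) = z - z = 0)
q(L, X) = (97/9 + sqrt(5 + X)/9)**2 (q(L, X) = (11 + (-2/9 + sqrt(5 + X)/9))**2 = (97/9 + sqrt(5 + X)/9)**2)
Z(13, -13)*q(19, I(2, 1)) = (-1/9*(-13)**2)*((97 + sqrt(5 + 0))**2/81) = (-1/9*169)*((97 + sqrt(5))**2/81) = -169*(97 + sqrt(5))**2/729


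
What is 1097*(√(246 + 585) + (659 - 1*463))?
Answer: 215012 + 1097*√831 ≈ 2.4664e+5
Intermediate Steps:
1097*(√(246 + 585) + (659 - 1*463)) = 1097*(√831 + (659 - 463)) = 1097*(√831 + 196) = 1097*(196 + √831) = 215012 + 1097*√831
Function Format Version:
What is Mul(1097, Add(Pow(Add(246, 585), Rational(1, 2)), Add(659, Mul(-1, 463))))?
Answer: Add(215012, Mul(1097, Pow(831, Rational(1, 2)))) ≈ 2.4664e+5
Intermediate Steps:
Mul(1097, Add(Pow(Add(246, 585), Rational(1, 2)), Add(659, Mul(-1, 463)))) = Mul(1097, Add(Pow(831, Rational(1, 2)), Add(659, -463))) = Mul(1097, Add(Pow(831, Rational(1, 2)), 196)) = Mul(1097, Add(196, Pow(831, Rational(1, 2)))) = Add(215012, Mul(1097, Pow(831, Rational(1, 2))))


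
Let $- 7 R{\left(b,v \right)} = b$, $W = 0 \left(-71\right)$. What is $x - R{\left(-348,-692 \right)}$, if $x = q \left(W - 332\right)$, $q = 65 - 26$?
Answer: $- \frac{90984}{7} \approx -12998.0$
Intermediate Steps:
$W = 0$
$R{\left(b,v \right)} = - \frac{b}{7}$
$q = 39$
$x = -12948$ ($x = 39 \left(0 - 332\right) = 39 \left(-332\right) = -12948$)
$x - R{\left(-348,-692 \right)} = -12948 - \left(- \frac{1}{7}\right) \left(-348\right) = -12948 - \frac{348}{7} = - \frac{90984}{7}$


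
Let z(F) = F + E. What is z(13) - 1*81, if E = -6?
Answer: -74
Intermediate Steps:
z(F) = -6 + F (z(F) = F - 6 = -6 + F)
z(13) - 1*81 = (-6 + 13) - 1*81 = 7 - 81 = -74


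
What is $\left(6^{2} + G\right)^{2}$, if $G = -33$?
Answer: $9$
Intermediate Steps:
$\left(6^{2} + G\right)^{2} = \left(6^{2} - 33\right)^{2} = \left(36 - 33\right)^{2} = 3^{2} = 9$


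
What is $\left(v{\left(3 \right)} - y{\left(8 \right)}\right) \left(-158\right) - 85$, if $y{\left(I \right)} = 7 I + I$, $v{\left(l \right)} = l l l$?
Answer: $5761$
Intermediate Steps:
$v{\left(l \right)} = l^{3}$ ($v{\left(l \right)} = l l^{2} = l^{3}$)
$y{\left(I \right)} = 8 I$
$\left(v{\left(3 \right)} - y{\left(8 \right)}\right) \left(-158\right) - 85 = \left(3^{3} - 8 \cdot 8\right) \left(-158\right) - 85 = \left(27 - 64\right) \left(-158\right) - 85 = \left(-37\right) \left(-158\right) - 85 = 5846 - 85 = 5761$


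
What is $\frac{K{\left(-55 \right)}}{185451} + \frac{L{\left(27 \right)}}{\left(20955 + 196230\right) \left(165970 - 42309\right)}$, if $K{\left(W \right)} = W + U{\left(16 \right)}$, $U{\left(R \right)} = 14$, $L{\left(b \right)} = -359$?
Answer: $- \frac{367072154198}{1660238597155845} \approx -0.0002211$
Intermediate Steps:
$K{\left(W \right)} = 14 + W$ ($K{\left(W \right)} = W + 14 = 14 + W$)
$\frac{K{\left(-55 \right)}}{185451} + \frac{L{\left(27 \right)}}{\left(20955 + 196230\right) \left(165970 - 42309\right)} = \frac{14 - 55}{185451} - \frac{359}{\left(20955 + 196230\right) \left(165970 - 42309\right)} = \left(-41\right) \frac{1}{185451} - \frac{359}{217185 \cdot 123661} = - \frac{41}{185451} - \frac{359}{26857314285} = - \frac{367072154198}{1660238597155845}$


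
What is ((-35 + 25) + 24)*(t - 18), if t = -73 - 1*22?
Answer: -1582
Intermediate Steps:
t = -95 (t = -73 - 22 = -95)
((-35 + 25) + 24)*(t - 18) = ((-35 + 25) + 24)*(-95 - 18) = (-10 + 24)*(-113) = 14*(-113) = -1582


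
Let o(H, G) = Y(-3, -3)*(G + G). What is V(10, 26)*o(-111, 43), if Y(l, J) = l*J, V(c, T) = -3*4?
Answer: -9288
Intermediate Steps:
V(c, T) = -12
Y(l, J) = J*l
o(H, G) = 18*G (o(H, G) = (-3*(-3))*(G + G) = 9*(2*G) = 18*G)
V(10, 26)*o(-111, 43) = -216*43 = -12*774 = -9288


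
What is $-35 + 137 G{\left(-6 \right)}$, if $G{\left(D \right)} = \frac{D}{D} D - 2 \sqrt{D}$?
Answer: $-857 - 274 i \sqrt{6} \approx -857.0 - 671.16 i$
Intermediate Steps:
$G{\left(D \right)} = D - 2 \sqrt{D}$ ($G{\left(D \right)} = 1 D - 2 \sqrt{D} = D - 2 \sqrt{D}$)
$-35 + 137 G{\left(-6 \right)} = -35 + 137 \left(-6 - 2 \sqrt{-6}\right) = -35 + 137 \left(-6 - 2 i \sqrt{6}\right) = -35 - \left(822 + 274 i \sqrt{6}\right) = -857 - 274 i \sqrt{6}$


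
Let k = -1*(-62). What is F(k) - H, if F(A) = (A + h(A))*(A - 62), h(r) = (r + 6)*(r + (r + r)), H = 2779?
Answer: -2779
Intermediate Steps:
h(r) = 3*r*(6 + r) (h(r) = (6 + r)*(r + 2*r) = (6 + r)*(3*r) = 3*r*(6 + r))
k = 62
F(A) = (-62 + A)*(A + 3*A*(6 + A)) (F(A) = (A + 3*A*(6 + A))*(A - 62) = (A + 3*A*(6 + A))*(-62 + A) = (-62 + A)*(A + 3*A*(6 + A)))
F(k) - H = 62*(-1178 - 167*62 + 3*62²) - 1*2779 = 62*(-1178 - 10354 + 3*3844) - 2779 = 62*(-1178 - 10354 + 11532) - 2779 = 62*0 - 2779 = 0 - 2779 = -2779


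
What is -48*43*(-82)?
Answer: 169248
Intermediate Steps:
-48*43*(-82) = -2064*(-82) = 169248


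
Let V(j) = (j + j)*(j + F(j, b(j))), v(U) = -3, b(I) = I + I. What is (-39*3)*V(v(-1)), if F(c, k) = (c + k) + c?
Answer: -10530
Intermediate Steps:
b(I) = 2*I
F(c, k) = k + 2*c
V(j) = 10*j**2 (V(j) = (j + j)*(j + (2*j + 2*j)) = (2*j)*(j + 4*j) = (2*j)*(5*j) = 10*j**2)
(-39*3)*V(v(-1)) = (-39*3)*(10*(-3)**2) = -1170*9 = -117*90 = -10530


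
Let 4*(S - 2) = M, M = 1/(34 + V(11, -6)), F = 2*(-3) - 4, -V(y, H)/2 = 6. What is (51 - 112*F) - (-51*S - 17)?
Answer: 113571/88 ≈ 1290.6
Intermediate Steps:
V(y, H) = -12 (V(y, H) = -2*6 = -12)
F = -10 (F = -6 - 4 = -10)
M = 1/22 (M = 1/(34 - 12) = 1/22 ≈ 0.045455)
S = 177/88 (S = 2 + (1/4)*(1/22) = 2 + 1/88 = 177/88 ≈ 2.0114)
(51 - 112*F) - (-51*S - 17) = (51 - 112*(-10)) - (-51*177/88 - 17) = (51 + 1120) - (-9027/88 - 17) = 1171 - 1*(-10523/88) = 1171 + 10523/88 = 113571/88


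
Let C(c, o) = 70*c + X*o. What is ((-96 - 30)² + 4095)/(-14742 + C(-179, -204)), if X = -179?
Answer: 19971/9244 ≈ 2.1604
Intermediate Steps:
C(c, o) = -179*o + 70*c (C(c, o) = 70*c - 179*o = -179*o + 70*c)
((-96 - 30)² + 4095)/(-14742 + C(-179, -204)) = ((-96 - 30)² + 4095)/(-14742 + (-179*(-204) + 70*(-179))) = ((-126)² + 4095)/(-14742 + (36516 - 12530)) = (15876 + 4095)/(-14742 + 23986) = 19971/9244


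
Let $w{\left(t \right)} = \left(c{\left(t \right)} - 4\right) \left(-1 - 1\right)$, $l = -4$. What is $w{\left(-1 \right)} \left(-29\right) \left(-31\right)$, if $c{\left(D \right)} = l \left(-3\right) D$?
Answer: $28768$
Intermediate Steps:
$c{\left(D \right)} = 12 D$ ($c{\left(D \right)} = \left(-4\right) \left(-3\right) D = 12 D$)
$w{\left(t \right)} = 8 - 24 t$ ($w{\left(t \right)} = \left(12 t - 4\right) \left(-1 - 1\right) = \left(-4 + 12 t\right) \left(-2\right) = 8 - 24 t$)
$w{\left(-1 \right)} \left(-29\right) \left(-31\right) = \left(8 - -24\right) \left(-29\right) \left(-31\right) = \left(8 + 24\right) \left(-29\right) \left(-31\right) = 32 \left(-29\right) \left(-31\right) = \left(-928\right) \left(-31\right) = 28768$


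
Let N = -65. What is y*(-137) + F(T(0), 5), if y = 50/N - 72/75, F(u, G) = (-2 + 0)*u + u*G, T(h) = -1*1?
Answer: 76019/325 ≈ 233.90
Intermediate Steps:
T(h) = -1
F(u, G) = -2*u + G*u
y = -562/325 (y = 50/(-65) - 72/75 = 50*(-1/65) - 72*1/75 = -10/13 - 24/25 = -562/325 ≈ -1.7292)
y*(-137) + F(T(0), 5) = -562/325*(-137) - (-2 + 5) = 76994/325 - 1*3 = 76994/325 - 3 = 76019/325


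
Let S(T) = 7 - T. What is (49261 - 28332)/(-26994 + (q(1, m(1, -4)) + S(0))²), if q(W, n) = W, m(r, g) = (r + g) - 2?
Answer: -20929/26930 ≈ -0.77716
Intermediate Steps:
m(r, g) = -2 + g + r (m(r, g) = (g + r) - 2 = -2 + g + r)
(49261 - 28332)/(-26994 + (q(1, m(1, -4)) + S(0))²) = (49261 - 28332)/(-26994 + (1 + (7 - 1*0))²) = 20929/(-26994 + (1 + (7 + 0))²) = 20929/(-26994 + (1 + 7)²) = 20929/(-26994 + 8²) = 20929/(-26994 + 64) = 20929/(-26930) = 20929*(-1/26930) = -20929/26930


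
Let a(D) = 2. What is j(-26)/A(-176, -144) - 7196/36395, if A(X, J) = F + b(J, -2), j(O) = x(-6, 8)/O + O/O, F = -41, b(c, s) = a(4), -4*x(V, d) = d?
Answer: -4157902/18452265 ≈ -0.22533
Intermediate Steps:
x(V, d) = -d/4
b(c, s) = 2
j(O) = 1 - 2/O (j(O) = (-¼*8)/O + O/O = -2/O + 1 = 1 - 2/O)
A(X, J) = -39 (A(X, J) = -41 + 2 = -39)
j(-26)/A(-176, -144) - 7196/36395 = ((-2 - 26)/(-26))/(-39) - 7196/36395 = -1/26*(-28)*(-1/39) - 7196*1/36395 = (14/13)*(-1/39) - 7196/36395 = -14/507 - 7196/36395 = -4157902/18452265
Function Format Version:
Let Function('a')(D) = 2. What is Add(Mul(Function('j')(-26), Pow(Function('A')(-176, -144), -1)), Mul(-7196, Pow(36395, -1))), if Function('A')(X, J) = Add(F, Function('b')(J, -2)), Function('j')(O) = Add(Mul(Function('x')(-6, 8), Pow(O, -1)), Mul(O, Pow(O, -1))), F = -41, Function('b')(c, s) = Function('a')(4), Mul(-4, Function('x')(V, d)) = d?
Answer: Rational(-4157902, 18452265) ≈ -0.22533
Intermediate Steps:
Function('x')(V, d) = Mul(Rational(-1, 4), d)
Function('b')(c, s) = 2
Function('j')(O) = Add(1, Mul(-2, Pow(O, -1))) (Function('j')(O) = Add(Mul(Mul(Rational(-1, 4), 8), Pow(O, -1)), Mul(O, Pow(O, -1))) = Add(Mul(-2, Pow(O, -1)), 1) = Add(1, Mul(-2, Pow(O, -1))))
Function('A')(X, J) = -39 (Function('A')(X, J) = Add(-41, 2) = -39)
Add(Mul(Function('j')(-26), Pow(Function('A')(-176, -144), -1)), Mul(-7196, Pow(36395, -1))) = Add(Mul(Mul(Pow(-26, -1), Add(-2, -26)), Pow(-39, -1)), Mul(-7196, Pow(36395, -1))) = Add(Mul(Mul(Rational(-1, 26), -28), Rational(-1, 39)), Mul(-7196, Rational(1, 36395))) = Add(Mul(Rational(14, 13), Rational(-1, 39)), Rational(-7196, 36395)) = Add(Rational(-14, 507), Rational(-7196, 36395)) = Rational(-4157902, 18452265)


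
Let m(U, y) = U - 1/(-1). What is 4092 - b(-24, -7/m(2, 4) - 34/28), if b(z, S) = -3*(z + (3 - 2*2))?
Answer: 4017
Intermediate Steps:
m(U, y) = 1 + U (m(U, y) = U - 1*(-1) = U + 1 = 1 + U)
b(z, S) = 3 - 3*z (b(z, S) = -3*(z + (3 - 4)) = -3*(z - 1) = -3*(-1 + z) = 3 - 3*z)
4092 - b(-24, -7/m(2, 4) - 34/28) = 4092 - (3 - 3*(-24)) = 4092 - (3 + 72) = 4092 - 1*75 = 4092 - 75 = 4017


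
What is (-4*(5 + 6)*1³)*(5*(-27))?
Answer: 5940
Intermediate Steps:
(-4*(5 + 6)*1³)*(5*(-27)) = (-4*11*1)*(-135) = -44*1*(-135) = -44*(-135) = 5940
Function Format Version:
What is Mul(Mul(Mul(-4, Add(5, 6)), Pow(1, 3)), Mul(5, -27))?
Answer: 5940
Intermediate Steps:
Mul(Mul(Mul(-4, Add(5, 6)), Pow(1, 3)), Mul(5, -27)) = Mul(Mul(Mul(-4, 11), 1), -135) = Mul(Mul(-44, 1), -135) = Mul(-44, -135) = 5940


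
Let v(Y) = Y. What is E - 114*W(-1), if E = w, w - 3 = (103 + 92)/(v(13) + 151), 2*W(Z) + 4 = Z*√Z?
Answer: 38079/164 + 57*I ≈ 232.19 + 57.0*I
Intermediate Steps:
W(Z) = -2 + Z^(3/2)/2 (W(Z) = -2 + (Z*√Z)/2 = -2 + Z^(3/2)/2)
w = 687/164 (w = 3 + (103 + 92)/(13 + 151) = 3 + 195/164 = 687/164 ≈ 4.1890)
E = 687/164 ≈ 4.1890
E - 114*W(-1) = 687/164 - 114*(-2 + (-1)^(3/2)/2) = 687/164 - 114*(-2 + (-I)/2) = 687/164 - 114*(-2 - I/2) = 687/164 + (228 + 57*I) = 38079/164 + 57*I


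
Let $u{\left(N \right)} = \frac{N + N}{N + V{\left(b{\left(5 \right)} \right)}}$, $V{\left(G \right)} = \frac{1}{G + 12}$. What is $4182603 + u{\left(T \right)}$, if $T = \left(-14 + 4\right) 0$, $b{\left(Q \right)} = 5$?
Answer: $4182603$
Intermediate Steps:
$V{\left(G \right)} = \frac{1}{12 + G}$
$T = 0$ ($T = \left(-10\right) 0 = 0$)
$u{\left(N \right)} = \frac{2 N}{\frac{1}{17} + N}$ ($u{\left(N \right)} = \frac{N + N}{N + \frac{1}{12 + 5}} = \frac{2 N}{N + \frac{1}{17}} = \frac{2 N}{\frac{1}{17} + N}$)
$4182603 + u{\left(T \right)} = 4182603 + 34 \cdot 0 \frac{1}{1 + 17 \cdot 0} = 4182603 + 34 \cdot 0 \frac{1}{1 + 0} = 4182603 + 34 \cdot 0 \cdot 1^{-1} = 4182603 + 34 \cdot 0 \cdot 1 = 4182603 + 0 = 4182603$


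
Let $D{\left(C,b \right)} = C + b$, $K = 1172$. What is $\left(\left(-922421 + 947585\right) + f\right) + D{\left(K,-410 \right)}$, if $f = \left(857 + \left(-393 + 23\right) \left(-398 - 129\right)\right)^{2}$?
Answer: $38356073335$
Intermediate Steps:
$f = 38356047409$ ($f = \left(857 - -194990\right)^{2} = \left(857 + 194990\right)^{2} = 195847^{2} = 38356047409$)
$\left(\left(-922421 + 947585\right) + f\right) + D{\left(K,-410 \right)} = \left(\left(-922421 + 947585\right) + 38356047409\right) + \left(1172 - 410\right) = \left(25164 + 38356047409\right) + 762 = 38356072573 + 762 = 38356073335$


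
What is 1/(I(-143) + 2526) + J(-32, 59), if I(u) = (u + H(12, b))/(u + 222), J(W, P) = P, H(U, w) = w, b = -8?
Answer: 11764856/199403 ≈ 59.000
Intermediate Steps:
I(u) = (-8 + u)/(222 + u) (I(u) = (u - 8)/(u + 222) = (-8 + u)/(222 + u))
1/(I(-143) + 2526) + J(-32, 59) = 1/((-8 - 143)/(222 - 143) + 2526) + 59 = 1/(-151/79 + 2526) + 59 = 1/(199403/79) + 59 = 79/199403 + 59 = 11764856/199403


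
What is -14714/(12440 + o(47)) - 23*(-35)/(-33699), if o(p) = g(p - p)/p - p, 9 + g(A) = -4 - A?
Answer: -11886845866/9814126071 ≈ -1.2112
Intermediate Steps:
g(A) = -13 - A (g(A) = -9 + (-4 - A) = -13 - A)
o(p) = -p - 13/p (o(p) = (-13 - (p - p))/p - p = (-13 - 1*0)/p - p = (-13 + 0)/p - p = -13/p - p = -p - 13/p)
-14714/(12440 + o(47)) - 23*(-35)/(-33699) = -14714/(12440 + (-1*47 - 13/47)) - 23*(-35)/(-33699) = -14714/(12440 + (-47 - 13*1/47)) + 805*(-1/33699) = -14714/(12440 + (-47 - 13/47)) - 805/33699 = -14714/(12440 - 2222/47) - 805/33699 = -14714/582458/47 - 805/33699 = -14714*47/582458 - 805/33699 = -345779/291229 - 805/33699 = -11886845866/9814126071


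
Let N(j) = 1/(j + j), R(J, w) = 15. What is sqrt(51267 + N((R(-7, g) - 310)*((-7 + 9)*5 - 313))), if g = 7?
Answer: sqrt(1638427334423070)/178770 ≈ 226.42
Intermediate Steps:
N(j) = 1/(2*j)
sqrt(51267 + N((R(-7, g) - 310)*((-7 + 9)*5 - 313))) = sqrt(51267 + 1/(2*(((15 - 310)*((-7 + 9)*5 - 313))))) = sqrt(51267 + 1/(2*((-295*(2*5 - 313))))) = sqrt(51267 + 1/(2*((-295*(10 - 313))))) = sqrt(51267 + 1/(2*((-295*(-303))))) = sqrt(51267 + (1/2)/89385) = sqrt(51267 + (1/2)*(1/89385)) = sqrt(51267 + 1/178770) = sqrt(9165001591/178770) = sqrt(1638427334423070)/178770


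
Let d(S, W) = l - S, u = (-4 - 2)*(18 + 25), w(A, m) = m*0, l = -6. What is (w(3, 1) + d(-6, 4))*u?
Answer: 0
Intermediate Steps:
w(A, m) = 0
u = -258 (u = -6*43 = -258)
d(S, W) = -6 - S
(w(3, 1) + d(-6, 4))*u = (0 + (-6 - 1*(-6)))*(-258) = (0 + (-6 + 6))*(-258) = (0 + 0)*(-258) = 0*(-258) = 0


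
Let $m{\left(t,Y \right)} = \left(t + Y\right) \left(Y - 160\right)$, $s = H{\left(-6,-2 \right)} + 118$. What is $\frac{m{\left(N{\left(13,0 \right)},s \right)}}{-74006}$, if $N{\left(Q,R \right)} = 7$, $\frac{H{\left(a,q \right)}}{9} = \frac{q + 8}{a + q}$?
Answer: $\frac{92235}{1184096} \approx 0.077895$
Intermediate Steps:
$H{\left(a,q \right)} = \frac{9 \left(8 + q\right)}{a + q}$ ($H{\left(a,q \right)} = 9 \frac{q + 8}{a + q} = 9 \frac{8 + q}{a + q} = \frac{9 \left(8 + q\right)}{a + q}$)
$s = \frac{445}{4}$ ($s = \frac{9 \left(8 - 2\right)}{-6 - 2} + 118 = 9 \frac{1}{-8} \cdot 6 + 118 = 9 \left(- \frac{1}{8}\right) 6 + 118 = - \frac{27}{4} + 118 = \frac{445}{4} \approx 111.25$)
$m{\left(t,Y \right)} = \left(-160 + Y\right) \left(Y + t\right)$ ($m{\left(t,Y \right)} = \left(Y + t\right) \left(-160 + Y\right) = \left(-160 + Y\right) \left(Y + t\right)$)
$\frac{m{\left(N{\left(13,0 \right)},s \right)}}{-74006} = \frac{\left(\frac{445}{4}\right)^{2} - 17800 - 1120 + \frac{445}{4} \cdot 7}{-74006} = \left(\frac{198025}{16} - 17800 - 1120 + \frac{3115}{4}\right) \left(- \frac{1}{74006}\right) = \left(- \frac{92235}{16}\right) \left(- \frac{1}{74006}\right) = \frac{92235}{1184096}$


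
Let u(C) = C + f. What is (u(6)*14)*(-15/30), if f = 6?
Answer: -84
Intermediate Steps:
u(C) = 6 + C (u(C) = C + 6 = 6 + C)
(u(6)*14)*(-15/30) = ((6 + 6)*14)*(-15/30) = (12*14)*(-15*1/30) = 168*(-½) = -84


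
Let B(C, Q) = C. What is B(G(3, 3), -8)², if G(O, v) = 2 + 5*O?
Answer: 289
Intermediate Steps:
B(G(3, 3), -8)² = (2 + 5*3)² = (2 + 15)² = 17² = 289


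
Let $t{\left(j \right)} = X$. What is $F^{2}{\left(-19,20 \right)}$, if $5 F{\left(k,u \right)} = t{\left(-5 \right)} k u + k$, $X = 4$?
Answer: $\frac{2368521}{25} \approx 94741.0$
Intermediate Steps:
$t{\left(j \right)} = 4$
$F{\left(k,u \right)} = \frac{k}{5} + \frac{4 k u}{5}$ ($F{\left(k,u \right)} = \frac{4 k u + k}{5} = \frac{k + 4 k u}{5} = \frac{k}{5} + \frac{4 k u}{5}$)
$F^{2}{\left(-19,20 \right)} = \left(\frac{1}{5} \left(-19\right) \left(1 + 4 \cdot 20\right)\right)^{2} = \left(\frac{1}{5} \left(-19\right) \left(1 + 80\right)\right)^{2} = \left(\frac{1}{5} \left(-19\right) 81\right)^{2} = \left(- \frac{1539}{5}\right)^{2} = \frac{2368521}{25}$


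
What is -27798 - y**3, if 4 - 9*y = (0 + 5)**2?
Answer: -750203/27 ≈ -27785.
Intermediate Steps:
y = -7/3 (y = 4/9 - (0 + 5)**2/9 = 4/9 - 1/9*5**2 = 4/9 - 1/9*25 = 4/9 - 25/9 = -7/3 ≈ -2.3333)
-27798 - y**3 = -27798 - (-7/3)**3 = -27798 - 1*(-343/27) = -27798 + 343/27 = -750203/27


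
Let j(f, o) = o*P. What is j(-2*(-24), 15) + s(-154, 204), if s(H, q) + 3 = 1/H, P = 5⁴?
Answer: 1443287/154 ≈ 9372.0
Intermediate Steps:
P = 625
s(H, q) = -3 + 1/H
j(f, o) = 625*o (j(f, o) = o*625 = 625*o)
j(-2*(-24), 15) + s(-154, 204) = 625*15 + (-3 + 1/(-154)) = 9375 + (-3 - 1/154) = 9375 - 463/154 = 1443287/154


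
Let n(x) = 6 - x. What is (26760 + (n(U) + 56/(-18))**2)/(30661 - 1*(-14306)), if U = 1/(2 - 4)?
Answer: 8673961/14569308 ≈ 0.59536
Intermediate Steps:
U = -1/2 (U = 1/(-2) = -1/2 ≈ -0.50000)
(26760 + (n(U) + 56/(-18))**2)/(30661 - 1*(-14306)) = (26760 + ((6 - 1*(-1/2)) + 56/(-18))**2)/(30661 - 1*(-14306)) = (26760 + ((6 + 1/2) + 56*(-1/18))**2)/(30661 + 14306) = (26760 + (13/2 - 28/9)**2)/44967 = (26760 + (61/18)**2)*(1/44967) = (26760 + 3721/324)*(1/44967) = (8673961/324)*(1/44967) = 8673961/14569308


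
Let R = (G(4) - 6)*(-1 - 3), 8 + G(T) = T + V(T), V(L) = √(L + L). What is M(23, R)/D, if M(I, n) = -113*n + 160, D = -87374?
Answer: 2180/43687 - 452*√2/43687 ≈ 0.035268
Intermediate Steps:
V(L) = √2*√L (V(L) = √(2*L) = √2*√L)
G(T) = -8 + T + √2*√T (G(T) = -8 + (T + √2*√T) = -8 + T + √2*√T)
R = 40 - 8*√2 (R = ((-8 + 4 + √2*√4) - 6)*(-1 - 3) = ((-8 + 4 + √2*2) - 6)*(-4) = ((-8 + 4 + 2*√2) - 6)*(-4) = ((-4 + 2*√2) - 6)*(-4) = (-10 + 2*√2)*(-4) = 40 - 8*√2 ≈ 28.686)
M(I, n) = 160 - 113*n
M(23, R)/D = (160 - 113*(40 - 8*√2))/(-87374) = (160 + (-4520 + 904*√2))*(-1/87374) = (-4360 + 904*√2)*(-1/87374) = 2180/43687 - 452*√2/43687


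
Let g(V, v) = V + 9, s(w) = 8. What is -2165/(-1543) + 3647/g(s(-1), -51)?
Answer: 5664126/26231 ≈ 215.93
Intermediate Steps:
g(V, v) = 9 + V
-2165/(-1543) + 3647/g(s(-1), -51) = -2165/(-1543) + 3647/(9 + 8) = -2165*(-1/1543) + 3647/17 = 2165/1543 + 3647*(1/17) = 2165/1543 + 3647/17 = 5664126/26231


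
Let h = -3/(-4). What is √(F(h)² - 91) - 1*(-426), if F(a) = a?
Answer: 426 + I*√1447/4 ≈ 426.0 + 9.5099*I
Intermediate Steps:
h = ¾ (h = -3*(-¼) = ¾ ≈ 0.75000)
√(F(h)² - 91) - 1*(-426) = √((¾)² - 91) - 1*(-426) = √(9/16 - 91) + 426 = √(-1447/16) + 426 = I*√1447/4 + 426 = 426 + I*√1447/4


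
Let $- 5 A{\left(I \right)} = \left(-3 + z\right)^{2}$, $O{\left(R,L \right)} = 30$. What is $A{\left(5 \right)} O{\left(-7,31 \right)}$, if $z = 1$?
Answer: $-24$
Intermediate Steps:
$A{\left(I \right)} = - \frac{4}{5}$ ($A{\left(I \right)} = - \frac{\left(-3 + 1\right)^{2}}{5} = - \frac{\left(-2\right)^{2}}{5} = \left(- \frac{1}{5}\right) 4 = - \frac{4}{5}$)
$A{\left(5 \right)} O{\left(-7,31 \right)} = \left(- \frac{4}{5}\right) 30 = -24$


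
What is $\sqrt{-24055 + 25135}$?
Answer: $6 \sqrt{30} \approx 32.863$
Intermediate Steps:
$\sqrt{-24055 + 25135} = \sqrt{1080} = 6 \sqrt{30}$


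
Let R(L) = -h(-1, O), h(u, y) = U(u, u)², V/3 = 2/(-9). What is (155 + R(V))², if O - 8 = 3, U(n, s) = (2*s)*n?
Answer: 22801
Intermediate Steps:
U(n, s) = 2*n*s
O = 11 (O = 8 + 3 = 11)
V = -⅔ (V = 3*(2/(-9)) = 3*(2*(-⅑)) = 3*(-2/9) = -⅔ ≈ -0.66667)
h(u, y) = 4*u⁴ (h(u, y) = (2*u*u)² = (2*u²)² = 4*u⁴)
R(L) = -4 (R(L) = -4*(-1)⁴ = -4)
(155 + R(V))² = (155 - 4)² = 151² = 22801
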